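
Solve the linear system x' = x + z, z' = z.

Coefficient matrix A = [[1, 1], [0, 1]].
Characteristic polynomial det(A - λI) = λ^2 - 2λ + 1 = 0.
Single eigenvalue λ = 1 with algebraic multiplicity 2.
Eigenvector v = (1,0); generalized eigenvector w with (A-λI)w=v is (2,1).
General solution: e^(t)[K_1·v + K_2·(t·v + w)].

x(t) = K_1e^(t) + K_2te^(t) + 2K_2e^(t), z(t) = K_2e^(t)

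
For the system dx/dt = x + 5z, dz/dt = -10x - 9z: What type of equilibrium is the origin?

stable spiral

A = [[1,5],[-10,-9]]; det(A-λI) = λ^2 + 8λ + 41.
λ = -4 ± 5i: negative real part.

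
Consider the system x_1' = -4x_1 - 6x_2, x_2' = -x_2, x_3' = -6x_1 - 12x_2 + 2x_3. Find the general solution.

x_1(t) = -2C_2e^(-t) + C_3e^(-4t), x_2(t) = C_2e^(-t), x_3(t) = C_1e^(2t) + C_3e^(-4t)

Coefficient matrix A = [[-4, -6, 0], [0, -1, 0], [-6, -12, 2]].
det(A - λI) = 0 gives eigenvalues λ = 2, -1, -4.
For λ=2: eigenvector (0,0,1).
For λ=-1: eigenvector (-2,1,0).
For λ=-4: eigenvector (1,0,1).
General solution: C_1e^(2t)(0,0,1) + C_2e^(-t)(-2,1,0) + C_3e^(-4t)(1,0,1).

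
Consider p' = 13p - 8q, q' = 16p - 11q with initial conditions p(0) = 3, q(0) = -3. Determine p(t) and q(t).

Coefficient matrix A = [[13, -8], [16, -11]].
Characteristic polynomial det(A - λI) = λ^2 - 2λ - 15 = 0.
Eigenvalues λ = -3, 5.
For λ=-3: (A-λI) row 1 is [16, -8], so an eigenvector is (1, 2).
For λ=5: (A-λI) row 1 is [8, -8], so an eigenvector is (-1, -1).
General solution: c_1e^(-3t)(1,2) + c_2e^(5t)(-1,-1).
Applying p(0)=3, q(0)=-3 gives c_1=-6, c_2=-9.

p(t) = 9e^(5t) - 6e^(-3t), q(t) = 9e^(5t) - 12e^(-3t)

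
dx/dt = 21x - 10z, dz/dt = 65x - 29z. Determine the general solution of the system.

Coefficient matrix A = [[21, -10], [65, -29]].
Characteristic polynomial det(A - λI) = λ^2 + 8λ + 41 = 0.
Eigenvalues λ = -4 ± 5i (complex conjugate pair).
For λ=-4+5i: an eigenvector is (-1,-3) - i(1,2) = (-1 - i, -3 - 2i).
A real fundamental pair from Re and Im of e^((-4+5i)t)v: X_1 = e^(-4t)(cos(5t)·(-1,-3) + sin(5t)·(1,2)), X_2 = e^(-4t)(sin(5t)·(-1,-3) - cos(5t)·(1,2)).
General solution: K_1X_1 + K_2X_2.

x(t) = K_1e^(-4t)sin(5t) - K_1e^(-4t)cos(5t) - K_2e^(-4t)sin(5t) - K_2e^(-4t)cos(5t), z(t) = 2K_1e^(-4t)sin(5t) - 3K_1e^(-4t)cos(5t) - 3K_2e^(-4t)sin(5t) - 2K_2e^(-4t)cos(5t)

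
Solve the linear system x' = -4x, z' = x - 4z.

x(t) = c_2e^(-4t), z(t) = c_1e^(-4t) + c_2te^(-4t) - c_2e^(-4t)

Coefficient matrix A = [[-4, 0], [1, -4]].
Characteristic polynomial det(A - λI) = λ^2 + 8λ + 16 = 0.
Single eigenvalue λ = -4 with algebraic multiplicity 2.
Eigenvector v = (0,1); generalized eigenvector w with (A-λI)w=v is (1,-1).
General solution: e^(-4t)[c_1·v + c_2·(t·v + w)].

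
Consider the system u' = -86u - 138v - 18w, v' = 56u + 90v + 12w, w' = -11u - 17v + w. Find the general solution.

Coefficient matrix A = [[-86, -138, -18], [56, 90, 12], [-11, -17, 1]].
det(A - λI) = 0 gives eigenvalues λ = -2, 4, 3.
For λ=-2: eigenvector (8,-5,1).
For λ=4: eigenvector (9,-6,1).
For λ=3: eigenvector (6,-4,1).
General solution: c_1e^(-2t)(8,-5,1) + c_2e^(4t)(9,-6,1) + c_3e^(3t)(6,-4,1).

u(t) = 8c_1e^(-2t) + 9c_2e^(4t) + 6c_3e^(3t), v(t) = -5c_1e^(-2t) - 6c_2e^(4t) - 4c_3e^(3t), w(t) = c_1e^(-2t) + c_2e^(4t) + c_3e^(3t)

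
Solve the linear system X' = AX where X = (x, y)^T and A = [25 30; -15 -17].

Coefficient matrix A = [[25, 30], [-15, -17]].
Characteristic polynomial det(A - λI) = λ^2 - 8λ + 25 = 0.
Eigenvalues λ = 4 ± 3i (complex conjugate pair).
For λ=4+3i: an eigenvector is (-3,2) - i(-1,1) = (-3 + i, 2 - i).
A real fundamental pair from Re and Im of e^((4+3i)t)v: X_1 = e^(4t)(cos(3t)·(-3,2) + sin(3t)·(-1,1)), X_2 = e^(4t)(sin(3t)·(-3,2) - cos(3t)·(-1,1)).
General solution: C_1X_1 + C_2X_2.

x(t) = -C_1e^(4t)sin(3t) - 3C_1e^(4t)cos(3t) - 3C_2e^(4t)sin(3t) + C_2e^(4t)cos(3t), y(t) = C_1e^(4t)sin(3t) + 2C_1e^(4t)cos(3t) + 2C_2e^(4t)sin(3t) - C_2e^(4t)cos(3t)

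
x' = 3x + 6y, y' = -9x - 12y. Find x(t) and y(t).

Coefficient matrix A = [[3, 6], [-9, -12]].
Characteristic polynomial det(A - λI) = λ^2 + 9λ + 18 = 0.
Eigenvalues λ = -6, -3.
For λ=-6: (A-λI) row 1 is [9, 6], so an eigenvector is (-2, 3).
For λ=-3: (A-λI) row 1 is [6, 6], so an eigenvector is (1, -1).
General solution: C_1e^(-6t)(-2,3) + C_2e^(-3t)(1,-1).

x(t) = -2C_1e^(-6t) + C_2e^(-3t), y(t) = 3C_1e^(-6t) - C_2e^(-3t)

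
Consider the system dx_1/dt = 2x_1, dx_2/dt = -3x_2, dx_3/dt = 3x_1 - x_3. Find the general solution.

Coefficient matrix A = [[2, 0, 0], [0, -3, 0], [3, 0, -1]].
det(A - λI) = 0 gives eigenvalues λ = 2, -3, -1.
For λ=2: eigenvector (1,0,1).
For λ=-3: eigenvector (0,1,0).
For λ=-1: eigenvector (0,0,-1).
General solution: C_1e^(2t)(1,0,1) + C_2e^(-3t)(0,1,0) + C_3e^(-t)(0,0,-1).

x_1(t) = C_1e^(2t), x_2(t) = C_2e^(-3t), x_3(t) = C_1e^(2t) - C_3e^(-t)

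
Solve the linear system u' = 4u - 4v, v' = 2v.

Coefficient matrix A = [[4, -4], [0, 2]].
Characteristic polynomial det(A - λI) = λ^2 - 6λ + 8 = 0.
Eigenvalues λ = 2, 4.
For λ=2: (A-λI) row 1 is [2, -4], so an eigenvector is (-2, -1).
For λ=4: (A-λI) row 1 is [0, -4], so an eigenvector is (1, 0).
General solution: c_1e^(2t)(-2,-1) + c_2e^(4t)(1,0).

u(t) = -2c_1e^(2t) + c_2e^(4t), v(t) = -c_1e^(2t)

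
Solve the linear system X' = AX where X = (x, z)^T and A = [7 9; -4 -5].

x(t) = -3c_1e^(t) - 3c_2te^(t) + c_2e^(t), z(t) = 2c_1e^(t) + 2c_2te^(t) - c_2e^(t)

Coefficient matrix A = [[7, 9], [-4, -5]].
Characteristic polynomial det(A - λI) = λ^2 - 2λ + 1 = 0.
Single eigenvalue λ = 1 with algebraic multiplicity 2.
Eigenvector v = (-3,2); generalized eigenvector w with (A-λI)w=v is (1,-1).
General solution: e^(t)[c_1·v + c_2·(t·v + w)].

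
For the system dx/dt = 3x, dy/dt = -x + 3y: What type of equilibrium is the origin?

unstable improper node

A = [[3,0],[-1,3]]; det(A-λI) = λ^2 - 6λ + 9.
repeated λ = 3 with a single eigenvector.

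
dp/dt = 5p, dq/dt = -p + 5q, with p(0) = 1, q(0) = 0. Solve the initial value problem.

Coefficient matrix A = [[5, 0], [-1, 5]].
Characteristic polynomial det(A - λI) = λ^2 - 10λ + 25 = 0.
Single eigenvalue λ = 5 with algebraic multiplicity 2.
Eigenvector v = (0,1); generalized eigenvector w with (A-λI)w=v is (-1,-2).
General solution: e^(5t)[C_1·v + C_2·(t·v + w)].
Applying p(0)=1, q(0)=0 gives C_1=-2, C_2=-1.

p(t) = e^(5t), q(t) = -te^(5t)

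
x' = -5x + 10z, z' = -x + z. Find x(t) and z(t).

Coefficient matrix A = [[-5, 10], [-1, 1]].
Characteristic polynomial det(A - λI) = λ^2 + 4λ + 5 = 0.
Eigenvalues λ = -2 ± i (complex conjugate pair).
For λ=-2+i: an eigenvector is (-3,-1) - i(-1,0) = (-3 + i, -1).
A real fundamental pair from Re and Im of e^((-2+i)t)v: X_1 = e^(-2t)(cos(t)·(-3,-1) + sin(t)·(-1,0)), X_2 = e^(-2t)(sin(t)·(-3,-1) - cos(t)·(-1,0)).
General solution: C_1X_1 + C_2X_2.

x(t) = -C_1e^(-2t)sin(t) - 3C_1e^(-2t)cos(t) - 3C_2e^(-2t)sin(t) + C_2e^(-2t)cos(t), z(t) = -C_1e^(-2t)cos(t) - C_2e^(-2t)sin(t)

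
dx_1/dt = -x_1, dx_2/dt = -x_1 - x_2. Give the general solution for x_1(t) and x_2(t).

Coefficient matrix A = [[-1, 0], [-1, -1]].
Characteristic polynomial det(A - λI) = λ^2 + 2λ + 1 = 0.
Single eigenvalue λ = -1 with algebraic multiplicity 2.
Eigenvector v = (0,-1); generalized eigenvector w with (A-λI)w=v is (1,-1).
General solution: e^(-t)[K_1·v + K_2·(t·v + w)].

x_1(t) = K_2e^(-t), x_2(t) = -K_1e^(-t) - K_2te^(-t) - K_2e^(-t)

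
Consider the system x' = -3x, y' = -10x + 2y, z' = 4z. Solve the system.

Coefficient matrix A = [[-3, 0, 0], [-10, 2, 0], [0, 0, 4]].
det(A - λI) = 0 gives eigenvalues λ = -3, 2, 4.
For λ=-3: eigenvector (1,2,0).
For λ=2: eigenvector (0,1,0).
For λ=4: eigenvector (0,0,1).
General solution: C_1e^(-3t)(1,2,0) + C_2e^(2t)(0,1,0) + C_3e^(4t)(0,0,1).

x(t) = C_1e^(-3t), y(t) = 2C_1e^(-3t) + C_2e^(2t), z(t) = C_3e^(4t)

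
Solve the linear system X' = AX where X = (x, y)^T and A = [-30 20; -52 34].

Coefficient matrix A = [[-30, 20], [-52, 34]].
Characteristic polynomial det(A - λI) = λ^2 - 4λ + 20 = 0.
Eigenvalues λ = 2 ± 4i (complex conjugate pair).
For λ=2+4i: an eigenvector is (-1,-2) - i(-2,-3) = (-1 + 2i, -2 + 3i).
A real fundamental pair from Re and Im of e^((2+4i)t)v: X_1 = e^(2t)(cos(4t)·(-1,-2) + sin(4t)·(-2,-3)), X_2 = e^(2t)(sin(4t)·(-1,-2) - cos(4t)·(-2,-3)).
General solution: C_1X_1 + C_2X_2.

x(t) = -2C_1e^(2t)sin(4t) - C_1e^(2t)cos(4t) - C_2e^(2t)sin(4t) + 2C_2e^(2t)cos(4t), y(t) = -3C_1e^(2t)sin(4t) - 2C_1e^(2t)cos(4t) - 2C_2e^(2t)sin(4t) + 3C_2e^(2t)cos(4t)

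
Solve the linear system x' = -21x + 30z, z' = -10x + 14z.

x(t) = 2K_1e^(-6t) - 3K_2e^(-t), z(t) = K_1e^(-6t) - 2K_2e^(-t)

Coefficient matrix A = [[-21, 30], [-10, 14]].
Characteristic polynomial det(A - λI) = λ^2 + 7λ + 6 = 0.
Eigenvalues λ = -6, -1.
For λ=-6: (A-λI) row 1 is [-15, 30], so an eigenvector is (2, 1).
For λ=-1: (A-λI) row 1 is [-20, 30], so an eigenvector is (-3, -2).
General solution: K_1e^(-6t)(2,1) + K_2e^(-t)(-3,-2).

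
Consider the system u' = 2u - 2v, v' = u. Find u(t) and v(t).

u(t) = -K_1e^(t)sin(t) + K_1e^(t)cos(t) + K_2e^(t)sin(t) + K_2e^(t)cos(t), v(t) = K_1e^(t)cos(t) + K_2e^(t)sin(t)

Coefficient matrix A = [[2, -2], [1, 0]].
Characteristic polynomial det(A - λI) = λ^2 - 2λ + 2 = 0.
Eigenvalues λ = 1 ± i (complex conjugate pair).
For λ=1+i: an eigenvector is (1,1) - i(-1,0) = (1 + i, 1).
A real fundamental pair from Re and Im of e^((1+i)t)v: X_1 = e^(t)(cos(t)·(1,1) + sin(t)·(-1,0)), X_2 = e^(t)(sin(t)·(1,1) - cos(t)·(-1,0)).
General solution: K_1X_1 + K_2X_2.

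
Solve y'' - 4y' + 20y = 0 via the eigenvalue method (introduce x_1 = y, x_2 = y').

y(t) = K_1e^(2t)cos(4t) + K_2e^(2t)sin(4t)

Let x_1 = y, x_2 = y'. Then x_1' = x_2 and x_2' = -20x_1 + 4x_2.
A = [[0,1],[-20,4]]; det(A-λI) = λ^2 - 4λ + 20.
Eigenvalues λ = 2 ± 4i.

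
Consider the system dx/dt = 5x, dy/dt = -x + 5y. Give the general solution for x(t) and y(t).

Coefficient matrix A = [[5, 0], [-1, 5]].
Characteristic polynomial det(A - λI) = λ^2 - 10λ + 25 = 0.
Single eigenvalue λ = 5 with algebraic multiplicity 2.
Eigenvector v = (0,-1); generalized eigenvector w with (A-λI)w=v is (1,3).
General solution: e^(5t)[C_1·v + C_2·(t·v + w)].

x(t) = C_2e^(5t), y(t) = -C_1e^(5t) - C_2te^(5t) + 3C_2e^(5t)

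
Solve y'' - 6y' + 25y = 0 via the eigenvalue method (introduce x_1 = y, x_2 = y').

y(t) = C_1e^(3t)cos(4t) + C_2e^(3t)sin(4t)

Let x_1 = y, x_2 = y'. Then x_1' = x_2 and x_2' = -25x_1 + 6x_2.
A = [[0,1],[-25,6]]; det(A-λI) = λ^2 - 6λ + 25.
Eigenvalues λ = 3 ± 4i.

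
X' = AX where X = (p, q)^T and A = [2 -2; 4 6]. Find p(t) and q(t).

Coefficient matrix A = [[2, -2], [4, 6]].
Characteristic polynomial det(A - λI) = λ^2 - 8λ + 20 = 0.
Eigenvalues λ = 4 ± 2i (complex conjugate pair).
For λ=4+2i: an eigenvector is (1,-1) - i(0,1) = (1, -1 - i).
A real fundamental pair from Re and Im of e^((4+2i)t)v: X_1 = e^(4t)(cos(2t)·(1,-1) + sin(2t)·(0,1)), X_2 = e^(4t)(sin(2t)·(1,-1) - cos(2t)·(0,1)).
General solution: C_1X_1 + C_2X_2.

p(t) = C_1e^(4t)cos(2t) + C_2e^(4t)sin(2t), q(t) = C_1e^(4t)sin(2t) - C_1e^(4t)cos(2t) - C_2e^(4t)sin(2t) - C_2e^(4t)cos(2t)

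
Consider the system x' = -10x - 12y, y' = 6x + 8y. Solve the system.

x(t) = 2c_1e^(-4t) + c_2e^(2t), y(t) = -c_1e^(-4t) - c_2e^(2t)

Coefficient matrix A = [[-10, -12], [6, 8]].
Characteristic polynomial det(A - λI) = λ^2 + 2λ - 8 = 0.
Eigenvalues λ = -4, 2.
For λ=-4: (A-λI) row 1 is [-6, -12], so an eigenvector is (2, -1).
For λ=2: (A-λI) row 1 is [-12, -12], so an eigenvector is (1, -1).
General solution: c_1e^(-4t)(2,-1) + c_2e^(2t)(1,-1).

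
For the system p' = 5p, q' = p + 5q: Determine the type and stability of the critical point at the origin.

A = [[5,0],[1,5]]; det(A-λI) = λ^2 - 10λ + 25.
repeated λ = 5 with a single eigenvector.

unstable improper node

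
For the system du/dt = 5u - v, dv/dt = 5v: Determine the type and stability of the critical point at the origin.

unstable improper node

A = [[5,-1],[0,5]]; det(A-λI) = λ^2 - 10λ + 25.
repeated λ = 5 with a single eigenvector.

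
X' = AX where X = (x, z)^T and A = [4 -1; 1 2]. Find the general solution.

x(t) = c_1e^(3t) + c_2te^(3t) + 3c_2e^(3t), z(t) = c_1e^(3t) + c_2te^(3t) + 2c_2e^(3t)

Coefficient matrix A = [[4, -1], [1, 2]].
Characteristic polynomial det(A - λI) = λ^2 - 6λ + 9 = 0.
Single eigenvalue λ = 3 with algebraic multiplicity 2.
Eigenvector v = (1,1); generalized eigenvector w with (A-λI)w=v is (3,2).
General solution: e^(3t)[c_1·v + c_2·(t·v + w)].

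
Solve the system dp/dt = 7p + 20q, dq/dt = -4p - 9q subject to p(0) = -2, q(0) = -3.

Coefficient matrix A = [[7, 20], [-4, -9]].
Characteristic polynomial det(A - λI) = λ^2 + 2λ + 17 = 0.
Eigenvalues λ = -1 ± 4i (complex conjugate pair).
For λ=-1+4i: an eigenvector is (-1,0) - i(-2,1) = (-1 + 2i, 0 - i).
A real fundamental pair from Re and Im of e^((-1+4i)t)v: X_1 = e^(-t)(cos(4t)·(-1,0) + sin(4t)·(-2,1)), X_2 = e^(-t)(sin(4t)·(-1,0) - cos(4t)·(-2,1)).
General solution: C_1X_1 + C_2X_2.
Applying p(0)=-2, q(0)=-3 gives C_1=8, C_2=3.

p(t) = -19e^(-t)sin(4t) - 2e^(-t)cos(4t), q(t) = 8e^(-t)sin(4t) - 3e^(-t)cos(4t)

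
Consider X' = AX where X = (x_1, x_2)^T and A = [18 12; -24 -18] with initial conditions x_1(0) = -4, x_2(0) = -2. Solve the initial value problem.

x_1(t) = -10e^(6t) + 6e^(-6t), x_2(t) = 10e^(6t) - 12e^(-6t)

Coefficient matrix A = [[18, 12], [-24, -18]].
Characteristic polynomial det(A - λI) = λ^2 - 36 = 0.
Eigenvalues λ = -6, 6.
For λ=-6: (A-λI) row 1 is [24, 12], so an eigenvector is (1, -2).
For λ=6: (A-λI) row 1 is [12, 12], so an eigenvector is (1, -1).
General solution: c_1e^(-6t)(1,-2) + c_2e^(6t)(1,-1).
Applying x_1(0)=-4, x_2(0)=-2 gives c_1=6, c_2=-10.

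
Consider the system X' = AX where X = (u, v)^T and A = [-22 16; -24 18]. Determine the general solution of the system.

Coefficient matrix A = [[-22, 16], [-24, 18]].
Characteristic polynomial det(A - λI) = λ^2 + 4λ - 12 = 0.
Eigenvalues λ = -6, 2.
For λ=-6: (A-λI) row 1 is [-16, 16], so an eigenvector is (1, 1).
For λ=2: (A-λI) row 1 is [-24, 16], so an eigenvector is (2, 3).
General solution: K_1e^(-6t)(1,1) + K_2e^(2t)(2,3).

u(t) = K_1e^(-6t) + 2K_2e^(2t), v(t) = K_1e^(-6t) + 3K_2e^(2t)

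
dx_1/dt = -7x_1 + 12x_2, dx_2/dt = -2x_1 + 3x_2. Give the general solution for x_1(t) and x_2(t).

x_1(t) = -3C_1e^(-3t) + 2C_2e^(-t), x_2(t) = -C_1e^(-3t) + C_2e^(-t)

Coefficient matrix A = [[-7, 12], [-2, 3]].
Characteristic polynomial det(A - λI) = λ^2 + 4λ + 3 = 0.
Eigenvalues λ = -3, -1.
For λ=-3: (A-λI) row 1 is [-4, 12], so an eigenvector is (-3, -1).
For λ=-1: (A-λI) row 1 is [-6, 12], so an eigenvector is (2, 1).
General solution: C_1e^(-3t)(-3,-1) + C_2e^(-t)(2,1).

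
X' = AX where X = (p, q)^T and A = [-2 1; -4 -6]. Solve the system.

Coefficient matrix A = [[-2, 1], [-4, -6]].
Characteristic polynomial det(A - λI) = λ^2 + 8λ + 16 = 0.
Single eigenvalue λ = -4 with algebraic multiplicity 2.
Eigenvector v = (1,-2); generalized eigenvector w with (A-λI)w=v is (0,1).
General solution: e^(-4t)[c_1·v + c_2·(t·v + w)].

p(t) = c_1e^(-4t) + c_2te^(-4t), q(t) = -2c_1e^(-4t) - 2c_2te^(-4t) + c_2e^(-4t)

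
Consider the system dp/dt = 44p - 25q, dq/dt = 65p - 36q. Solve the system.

Coefficient matrix A = [[44, -25], [65, -36]].
Characteristic polynomial det(A - λI) = λ^2 - 8λ + 41 = 0.
Eigenvalues λ = 4 ± 5i (complex conjugate pair).
For λ=4+5i: an eigenvector is (-1,-2) - i(2,3) = (-1 - 2i, -2 - 3i).
A real fundamental pair from Re and Im of e^((4+5i)t)v: X_1 = e^(4t)(cos(5t)·(-1,-2) + sin(5t)·(2,3)), X_2 = e^(4t)(sin(5t)·(-1,-2) - cos(5t)·(2,3)).
General solution: K_1X_1 + K_2X_2.

p(t) = 2K_1e^(4t)sin(5t) - K_1e^(4t)cos(5t) - K_2e^(4t)sin(5t) - 2K_2e^(4t)cos(5t), q(t) = 3K_1e^(4t)sin(5t) - 2K_1e^(4t)cos(5t) - 2K_2e^(4t)sin(5t) - 3K_2e^(4t)cos(5t)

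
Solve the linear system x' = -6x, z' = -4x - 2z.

Coefficient matrix A = [[-6, 0], [-4, -2]].
Characteristic polynomial det(A - λI) = λ^2 + 8λ + 12 = 0.
Eigenvalues λ = -2, -6.
For λ=-2: (A-λI) row 1 is [-4, 0], so an eigenvector is (0, 1).
For λ=-6: (A-λI) row 2 is [-4, 4], so an eigenvector is (-1, -1).
General solution: C_1e^(-2t)(0,1) + C_2e^(-6t)(-1,-1).

x(t) = -C_2e^(-6t), z(t) = C_1e^(-2t) - C_2e^(-6t)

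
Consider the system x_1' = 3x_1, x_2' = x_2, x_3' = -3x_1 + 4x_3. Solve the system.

Coefficient matrix A = [[3, 0, 0], [0, 1, 0], [-3, 0, 4]].
det(A - λI) = 0 gives eigenvalues λ = 3, 1, 4.
For λ=3: eigenvector (1,0,3).
For λ=1: eigenvector (0,1,0).
For λ=4: eigenvector (0,0,1).
General solution: c_1e^(3t)(1,0,3) + c_2e^(t)(0,1,0) + c_3e^(4t)(0,0,1).

x_1(t) = c_1e^(3t), x_2(t) = c_2e^(t), x_3(t) = 3c_1e^(3t) + c_3e^(4t)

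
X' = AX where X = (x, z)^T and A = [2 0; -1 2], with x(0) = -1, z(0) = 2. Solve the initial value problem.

x(t) = -e^(2t), z(t) = te^(2t) + 2e^(2t)

Coefficient matrix A = [[2, 0], [-1, 2]].
Characteristic polynomial det(A - λI) = λ^2 - 4λ + 4 = 0.
Single eigenvalue λ = 2 with algebraic multiplicity 2.
Eigenvector v = (0,1); generalized eigenvector w with (A-λI)w=v is (-1,0).
General solution: e^(2t)[c_1·v + c_2·(t·v + w)].
Applying x(0)=-1, z(0)=2 gives c_1=2, c_2=1.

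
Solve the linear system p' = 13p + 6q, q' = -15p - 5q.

Coefficient matrix A = [[13, 6], [-15, -5]].
Characteristic polynomial det(A - λI) = λ^2 - 8λ + 25 = 0.
Eigenvalues λ = 4 ± 3i (complex conjugate pair).
For λ=4+3i: an eigenvector is (-1,2) - i(1,-1) = (-1 - i, 2 + i).
A real fundamental pair from Re and Im of e^((4+3i)t)v: X_1 = e^(4t)(cos(3t)·(-1,2) + sin(3t)·(1,-1)), X_2 = e^(4t)(sin(3t)·(-1,2) - cos(3t)·(1,-1)).
General solution: K_1X_1 + K_2X_2.

p(t) = K_1e^(4t)sin(3t) - K_1e^(4t)cos(3t) - K_2e^(4t)sin(3t) - K_2e^(4t)cos(3t), q(t) = -K_1e^(4t)sin(3t) + 2K_1e^(4t)cos(3t) + 2K_2e^(4t)sin(3t) + K_2e^(4t)cos(3t)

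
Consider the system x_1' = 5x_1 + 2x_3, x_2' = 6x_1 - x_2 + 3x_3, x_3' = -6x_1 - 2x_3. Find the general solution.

Coefficient matrix A = [[5, 0, 2], [6, -1, 3], [-6, 0, -2]].
det(A - λI) = 0 gives eigenvalues λ = -1, 2, 1.
For λ=-1: eigenvector (0,1,0).
For λ=2: eigenvector (2,1,-3).
For λ=1: eigenvector (-1,0,2).
General solution: K_1e^(-t)(0,1,0) + K_2e^(2t)(2,1,-3) + K_3e^(t)(-1,0,2).

x_1(t) = 2K_2e^(2t) - K_3e^(t), x_2(t) = K_1e^(-t) + K_2e^(2t), x_3(t) = -3K_2e^(2t) + 2K_3e^(t)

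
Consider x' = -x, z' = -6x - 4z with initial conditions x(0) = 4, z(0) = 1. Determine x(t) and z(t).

x(t) = 4e^(-t), z(t) = -8e^(-t) + 9e^(-4t)

Coefficient matrix A = [[-1, 0], [-6, -4]].
Characteristic polynomial det(A - λI) = λ^2 + 5λ + 4 = 0.
Eigenvalues λ = -1, -4.
For λ=-1: (A-λI) row 2 is [-6, -3], so an eigenvector is (-1, 2).
For λ=-4: (A-λI) row 1 is [3, 0], so an eigenvector is (0, 1).
General solution: C_1e^(-t)(-1,2) + C_2e^(-4t)(0,1).
Applying x(0)=4, z(0)=1 gives C_1=-4, C_2=9.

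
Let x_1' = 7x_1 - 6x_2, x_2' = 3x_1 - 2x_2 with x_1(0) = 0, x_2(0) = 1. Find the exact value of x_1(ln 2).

A = [[7,-6],[3,-2]]; eigenvalues λ = 1, 4.
Eigenvectors: (1,1) for λ=1, (2,1) for λ=4.
From the initial condition, c_1 = 2, c_2 = -1.
x_1(ln 2) = (2)(2^1)(1) + (-1)(2^4)(2) = -28.

-28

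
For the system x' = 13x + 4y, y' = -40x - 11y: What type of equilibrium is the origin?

A = [[13,4],[-40,-11]]; det(A-λI) = λ^2 - 2λ + 17.
λ = 1 ± 4i: positive real part.

unstable spiral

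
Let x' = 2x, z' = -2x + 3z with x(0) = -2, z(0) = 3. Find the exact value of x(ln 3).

A = [[2,0],[-2,3]]; eigenvalues λ = 3, 2.
Eigenvectors: (0,1) for λ=3, (1,2) for λ=2.
From the initial condition, c_1 = 7, c_2 = -2.
x(ln 3) = (7)(3^3)(0) + (-2)(3^2)(1) = -18.

-18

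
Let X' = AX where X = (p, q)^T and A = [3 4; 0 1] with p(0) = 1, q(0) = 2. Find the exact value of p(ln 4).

304

A = [[3,4],[0,1]]; eigenvalues λ = 1, 3.
Eigenvectors: (-2,1) for λ=1, (1,0) for λ=3.
From the initial condition, c_1 = 2, c_2 = 5.
p(ln 4) = (2)(4^1)(-2) + (5)(4^3)(1) = 304.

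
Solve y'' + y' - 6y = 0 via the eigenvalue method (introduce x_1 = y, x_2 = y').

Let x_1 = y, x_2 = y'. Then x_1' = x_2 and x_2' = 6x_1 - x_2.
A = [[0,1],[6,-1]]; det(A-λI) = λ^2 + λ - 6.
Eigenvalues λ = -3, 2 with eigenvectors (1,-3), (1,2).

y(t) = K_1e^(-3t) + K_2e^(2t)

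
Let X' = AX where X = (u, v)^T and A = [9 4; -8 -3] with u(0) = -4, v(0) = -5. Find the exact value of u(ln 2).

A = [[9,4],[-8,-3]]; eigenvalues λ = 5, 1.
Eigenvectors: (1,-1) for λ=5, (-1,2) for λ=1.
From the initial condition, c_1 = -13, c_2 = -9.
u(ln 2) = (-13)(2^5)(1) + (-9)(2^1)(-1) = -398.

-398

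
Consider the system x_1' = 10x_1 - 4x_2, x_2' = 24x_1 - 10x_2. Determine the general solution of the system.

Coefficient matrix A = [[10, -4], [24, -10]].
Characteristic polynomial det(A - λI) = λ^2 - 4 = 0.
Eigenvalues λ = -2, 2.
For λ=-2: (A-λI) row 1 is [12, -4], so an eigenvector is (1, 3).
For λ=2: (A-λI) row 1 is [8, -4], so an eigenvector is (1, 2).
General solution: C_1e^(-2t)(1,3) + C_2e^(2t)(1,2).

x_1(t) = C_1e^(-2t) + C_2e^(2t), x_2(t) = 3C_1e^(-2t) + 2C_2e^(2t)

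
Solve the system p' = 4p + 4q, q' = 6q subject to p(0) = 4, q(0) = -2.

p(t) = -4e^(6t) + 8e^(4t), q(t) = -2e^(6t)

Coefficient matrix A = [[4, 4], [0, 6]].
Characteristic polynomial det(A - λI) = λ^2 - 10λ + 24 = 0.
Eigenvalues λ = 4, 6.
For λ=4: (A-λI) row 1 is [0, 4], so an eigenvector is (-1, 0).
For λ=6: (A-λI) row 1 is [-2, 4], so an eigenvector is (2, 1).
General solution: C_1e^(4t)(-1,0) + C_2e^(6t)(2,1).
Applying p(0)=4, q(0)=-2 gives C_1=-8, C_2=-2.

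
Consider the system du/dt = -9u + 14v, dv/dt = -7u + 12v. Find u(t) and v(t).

Coefficient matrix A = [[-9, 14], [-7, 12]].
Characteristic polynomial det(A - λI) = λ^2 - 3λ - 10 = 0.
Eigenvalues λ = -2, 5.
For λ=-2: (A-λI) row 1 is [-7, 14], so an eigenvector is (2, 1).
For λ=5: (A-λI) row 1 is [-14, 14], so an eigenvector is (-1, -1).
General solution: C_1e^(-2t)(2,1) + C_2e^(5t)(-1,-1).

u(t) = 2C_1e^(-2t) - C_2e^(5t), v(t) = C_1e^(-2t) - C_2e^(5t)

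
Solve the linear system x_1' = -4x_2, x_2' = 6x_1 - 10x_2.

Coefficient matrix A = [[0, -4], [6, -10]].
Characteristic polynomial det(A - λI) = λ^2 + 10λ + 24 = 0.
Eigenvalues λ = -6, -4.
For λ=-6: (A-λI) row 1 is [6, -4], so an eigenvector is (-2, -3).
For λ=-4: (A-λI) row 1 is [4, -4], so an eigenvector is (-1, -1).
General solution: c_1e^(-6t)(-2,-3) + c_2e^(-4t)(-1,-1).

x_1(t) = -2c_1e^(-6t) - c_2e^(-4t), x_2(t) = -3c_1e^(-6t) - c_2e^(-4t)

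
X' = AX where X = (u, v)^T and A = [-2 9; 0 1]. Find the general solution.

Coefficient matrix A = [[-2, 9], [0, 1]].
Characteristic polynomial det(A - λI) = λ^2 + λ - 2 = 0.
Eigenvalues λ = -2, 1.
For λ=-2: (A-λI) row 1 is [0, 9], so an eigenvector is (1, 0).
For λ=1: (A-λI) row 1 is [-3, 9], so an eigenvector is (3, 1).
General solution: C_1e^(-2t)(1,0) + C_2e^(t)(3,1).

u(t) = C_1e^(-2t) + 3C_2e^(t), v(t) = C_2e^(t)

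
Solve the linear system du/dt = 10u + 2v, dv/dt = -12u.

Coefficient matrix A = [[10, 2], [-12, 0]].
Characteristic polynomial det(A - λI) = λ^2 - 10λ + 24 = 0.
Eigenvalues λ = 4, 6.
For λ=4: (A-λI) row 1 is [6, 2], so an eigenvector is (1, -3).
For λ=6: (A-λI) row 1 is [4, 2], so an eigenvector is (-1, 2).
General solution: K_1e^(4t)(1,-3) + K_2e^(6t)(-1,2).

u(t) = K_1e^(4t) - K_2e^(6t), v(t) = -3K_1e^(4t) + 2K_2e^(6t)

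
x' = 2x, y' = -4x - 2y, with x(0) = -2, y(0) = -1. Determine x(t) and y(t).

x(t) = -2e^(2t), y(t) = 2e^(2t) - 3e^(-2t)

Coefficient matrix A = [[2, 0], [-4, -2]].
Characteristic polynomial det(A - λI) = λ^2 - 4 = 0.
Eigenvalues λ = 2, -2.
For λ=2: (A-λI) row 2 is [-4, -4], so an eigenvector is (-1, 1).
For λ=-2: (A-λI) row 1 is [4, 0], so an eigenvector is (0, -1).
General solution: c_1e^(2t)(-1,1) + c_2e^(-2t)(0,-1).
Applying x(0)=-2, y(0)=-1 gives c_1=2, c_2=3.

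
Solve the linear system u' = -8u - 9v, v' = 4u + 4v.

u(t) = -3K_1e^(-2t) - 3K_2te^(-2t) + 2K_2e^(-2t), v(t) = 2K_1e^(-2t) + 2K_2te^(-2t) - K_2e^(-2t)

Coefficient matrix A = [[-8, -9], [4, 4]].
Characteristic polynomial det(A - λI) = λ^2 + 4λ + 4 = 0.
Single eigenvalue λ = -2 with algebraic multiplicity 2.
Eigenvector v = (-3,2); generalized eigenvector w with (A-λI)w=v is (2,-1).
General solution: e^(-2t)[K_1·v + K_2·(t·v + w)].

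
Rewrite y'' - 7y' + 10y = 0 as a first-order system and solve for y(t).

y(t) = C_1e^(2t) + C_2e^(5t)

Let x_1 = y, x_2 = y'. Then x_1' = x_2 and x_2' = -10x_1 + 7x_2.
A = [[0,1],[-10,7]]; det(A-λI) = λ^2 - 7λ + 10.
Eigenvalues λ = 2, 5 with eigenvectors (1,2), (1,5).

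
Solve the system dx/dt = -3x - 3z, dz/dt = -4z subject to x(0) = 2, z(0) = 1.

Coefficient matrix A = [[-3, -3], [0, -4]].
Characteristic polynomial det(A - λI) = λ^2 + 7λ + 12 = 0.
Eigenvalues λ = -4, -3.
For λ=-4: (A-λI) row 1 is [1, -3], so an eigenvector is (-3, -1).
For λ=-3: (A-λI) row 1 is [0, -3], so an eigenvector is (-1, 0).
General solution: K_1e^(-4t)(-3,-1) + K_2e^(-3t)(-1,0).
Applying x(0)=2, z(0)=1 gives K_1=-1, K_2=1.

x(t) = -e^(-3t) + 3e^(-4t), z(t) = e^(-4t)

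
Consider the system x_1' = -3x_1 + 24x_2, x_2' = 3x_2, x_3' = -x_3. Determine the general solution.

Coefficient matrix A = [[-3, 24, 0], [0, 3, 0], [0, 0, -1]].
det(A - λI) = 0 gives eigenvalues λ = -3, 3, -1.
For λ=-3: eigenvector (1,0,0).
For λ=3: eigenvector (4,1,0).
For λ=-1: eigenvector (0,0,1).
General solution: c_1e^(-3t)(1,0,0) + c_2e^(3t)(4,1,0) + c_3e^(-t)(0,0,1).

x_1(t) = c_1e^(-3t) + 4c_2e^(3t), x_2(t) = c_2e^(3t), x_3(t) = c_3e^(-t)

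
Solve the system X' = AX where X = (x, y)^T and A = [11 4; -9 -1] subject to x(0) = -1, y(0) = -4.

Coefficient matrix A = [[11, 4], [-9, -1]].
Characteristic polynomial det(A - λI) = λ^2 - 10λ + 25 = 0.
Single eigenvalue λ = 5 with algebraic multiplicity 2.
Eigenvector v = (-2,3); generalized eigenvector w with (A-λI)w=v is (-1,1).
General solution: e^(5t)[K_1·v + K_2·(t·v + w)].
Applying x(0)=-1, y(0)=-4 gives K_1=-5, K_2=11.

x(t) = -22te^(5t) - e^(5t), y(t) = 33te^(5t) - 4e^(5t)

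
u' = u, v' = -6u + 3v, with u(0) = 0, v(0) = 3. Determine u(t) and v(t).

Coefficient matrix A = [[1, 0], [-6, 3]].
Characteristic polynomial det(A - λI) = λ^2 - 4λ + 3 = 0.
Eigenvalues λ = 1, 3.
For λ=1: (A-λI) row 2 is [-6, 2], so an eigenvector is (-1, -3).
For λ=3: (A-λI) row 1 is [-2, 0], so an eigenvector is (0, -1).
General solution: C_1e^(t)(-1,-3) + C_2e^(3t)(0,-1).
Applying u(0)=0, v(0)=3 gives C_1=0, C_2=-3.

u(t) = 0, v(t) = 3e^(3t)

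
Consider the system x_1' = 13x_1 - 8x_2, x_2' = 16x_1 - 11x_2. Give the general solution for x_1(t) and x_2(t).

Coefficient matrix A = [[13, -8], [16, -11]].
Characteristic polynomial det(A - λI) = λ^2 - 2λ - 15 = 0.
Eigenvalues λ = 5, -3.
For λ=5: (A-λI) row 1 is [8, -8], so an eigenvector is (-1, -1).
For λ=-3: (A-λI) row 1 is [16, -8], so an eigenvector is (-1, -2).
General solution: K_1e^(5t)(-1,-1) + K_2e^(-3t)(-1,-2).

x_1(t) = -K_1e^(5t) - K_2e^(-3t), x_2(t) = -K_1e^(5t) - 2K_2e^(-3t)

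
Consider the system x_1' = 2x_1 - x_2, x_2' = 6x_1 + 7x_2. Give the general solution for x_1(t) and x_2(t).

Coefficient matrix A = [[2, -1], [6, 7]].
Characteristic polynomial det(A - λI) = λ^2 - 9λ + 20 = 0.
Eigenvalues λ = 4, 5.
For λ=4: (A-λI) row 1 is [-2, -1], so an eigenvector is (1, -2).
For λ=5: (A-λI) row 1 is [-3, -1], so an eigenvector is (1, -3).
General solution: C_1e^(4t)(1,-2) + C_2e^(5t)(1,-3).

x_1(t) = C_1e^(4t) + C_2e^(5t), x_2(t) = -2C_1e^(4t) - 3C_2e^(5t)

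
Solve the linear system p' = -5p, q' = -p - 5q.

Coefficient matrix A = [[-5, 0], [-1, -5]].
Characteristic polynomial det(A - λI) = λ^2 + 10λ + 25 = 0.
Single eigenvalue λ = -5 with algebraic multiplicity 2.
Eigenvector v = (0,1); generalized eigenvector w with (A-λI)w=v is (-1,-1).
General solution: e^(-5t)[c_1·v + c_2·(t·v + w)].

p(t) = -c_2e^(-5t), q(t) = c_1e^(-5t) + c_2te^(-5t) - c_2e^(-5t)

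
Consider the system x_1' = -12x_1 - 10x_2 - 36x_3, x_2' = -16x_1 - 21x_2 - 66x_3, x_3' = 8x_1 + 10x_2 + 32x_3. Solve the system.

Coefficient matrix A = [[-12, -10, -36], [-16, -21, -66], [8, 10, 32]].
det(A - λI) = 0 gives eigenvalues λ = 4, -4, -1.
For λ=4: eigenvector (1,2,-1).
For λ=-4: eigenvector (2,2,-1).
For λ=-1: eigenvector (2,5,-2).
General solution: C_1e^(4t)(1,2,-1) + C_2e^(-4t)(2,2,-1) + C_3e^(-t)(2,5,-2).

x_1(t) = C_1e^(4t) + 2C_2e^(-4t) + 2C_3e^(-t), x_2(t) = 2C_1e^(4t) + 2C_2e^(-4t) + 5C_3e^(-t), x_3(t) = -C_1e^(4t) - C_2e^(-4t) - 2C_3e^(-t)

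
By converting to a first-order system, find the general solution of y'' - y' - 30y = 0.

Let x_1 = y, x_2 = y'. Then x_1' = x_2 and x_2' = 30x_1 + x_2.
A = [[0,1],[30,1]]; det(A-λI) = λ^2 - λ - 30.
Eigenvalues λ = 6, -5 with eigenvectors (1,6), (1,-5).

y(t) = c_1e^(6t) + c_2e^(-5t)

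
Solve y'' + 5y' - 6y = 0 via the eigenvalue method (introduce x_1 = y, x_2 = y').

Let x_1 = y, x_2 = y'. Then x_1' = x_2 and x_2' = 6x_1 - 5x_2.
A = [[0,1],[6,-5]]; det(A-λI) = λ^2 + 5λ - 6.
Eigenvalues λ = -6, 1 with eigenvectors (1,-6), (1,1).

y(t) = C_1e^(-6t) + C_2e^(t)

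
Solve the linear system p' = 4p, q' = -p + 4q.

Coefficient matrix A = [[4, 0], [-1, 4]].
Characteristic polynomial det(A - λI) = λ^2 - 8λ + 16 = 0.
Single eigenvalue λ = 4 with algebraic multiplicity 2.
Eigenvector v = (0,1); generalized eigenvector w with (A-λI)w=v is (-1,2).
General solution: e^(4t)[K_1·v + K_2·(t·v + w)].

p(t) = -K_2e^(4t), q(t) = K_1e^(4t) + K_2te^(4t) + 2K_2e^(4t)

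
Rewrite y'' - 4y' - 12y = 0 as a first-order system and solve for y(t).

y(t) = K_1e^(-2t) + K_2e^(6t)

Let x_1 = y, x_2 = y'. Then x_1' = x_2 and x_2' = 12x_1 + 4x_2.
A = [[0,1],[12,4]]; det(A-λI) = λ^2 - 4λ - 12.
Eigenvalues λ = -2, 6 with eigenvectors (1,-2), (1,6).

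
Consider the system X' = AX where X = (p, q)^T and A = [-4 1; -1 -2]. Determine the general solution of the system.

p(t) = c_1e^(-3t) + c_2te^(-3t) + 2c_2e^(-3t), q(t) = c_1e^(-3t) + c_2te^(-3t) + 3c_2e^(-3t)

Coefficient matrix A = [[-4, 1], [-1, -2]].
Characteristic polynomial det(A - λI) = λ^2 + 6λ + 9 = 0.
Single eigenvalue λ = -3 with algebraic multiplicity 2.
Eigenvector v = (1,1); generalized eigenvector w with (A-λI)w=v is (2,3).
General solution: e^(-3t)[c_1·v + c_2·(t·v + w)].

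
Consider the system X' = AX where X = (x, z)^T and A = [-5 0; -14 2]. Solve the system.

x(t) = -K_2e^(-5t), z(t) = -K_1e^(2t) - 2K_2e^(-5t)

Coefficient matrix A = [[-5, 0], [-14, 2]].
Characteristic polynomial det(A - λI) = λ^2 + 3λ - 10 = 0.
Eigenvalues λ = 2, -5.
For λ=2: (A-λI) row 1 is [-7, 0], so an eigenvector is (0, -1).
For λ=-5: (A-λI) row 2 is [-14, 7], so an eigenvector is (-1, -2).
General solution: K_1e^(2t)(0,-1) + K_2e^(-5t)(-1,-2).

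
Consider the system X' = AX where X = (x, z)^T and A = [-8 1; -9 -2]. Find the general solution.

x(t) = -c_1e^(-5t) - c_2te^(-5t) + c_2e^(-5t), z(t) = -3c_1e^(-5t) - 3c_2te^(-5t) + 2c_2e^(-5t)

Coefficient matrix A = [[-8, 1], [-9, -2]].
Characteristic polynomial det(A - λI) = λ^2 + 10λ + 25 = 0.
Single eigenvalue λ = -5 with algebraic multiplicity 2.
Eigenvector v = (-1,-3); generalized eigenvector w with (A-λI)w=v is (1,2).
General solution: e^(-5t)[c_1·v + c_2·(t·v + w)].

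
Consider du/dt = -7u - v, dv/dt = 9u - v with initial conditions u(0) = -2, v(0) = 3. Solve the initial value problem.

u(t) = 3te^(-4t) - 2e^(-4t), v(t) = -9te^(-4t) + 3e^(-4t)

Coefficient matrix A = [[-7, -1], [9, -1]].
Characteristic polynomial det(A - λI) = λ^2 + 8λ + 16 = 0.
Single eigenvalue λ = -4 with algebraic multiplicity 2.
Eigenvector v = (1,-3); generalized eigenvector w with (A-λI)w=v is (0,-1).
General solution: e^(-4t)[c_1·v + c_2·(t·v + w)].
Applying u(0)=-2, v(0)=3 gives c_1=-2, c_2=3.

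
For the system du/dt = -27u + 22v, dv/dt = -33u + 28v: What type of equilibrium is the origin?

saddle

A = [[-27,22],[-33,28]]; det(A-λI) = λ^2 - λ - 30.
λ = 6, -5: opposite signs.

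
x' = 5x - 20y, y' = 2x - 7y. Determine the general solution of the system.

x(t) = -3c_1e^(-t)sin(2t) - c_1e^(-t)cos(2t) - c_2e^(-t)sin(2t) + 3c_2e^(-t)cos(2t), y(t) = -c_1e^(-t)sin(2t) + c_2e^(-t)cos(2t)

Coefficient matrix A = [[5, -20], [2, -7]].
Characteristic polynomial det(A - λI) = λ^2 + 2λ + 5 = 0.
Eigenvalues λ = -1 ± 2i (complex conjugate pair).
For λ=-1+2i: an eigenvector is (-1,0) - i(-3,-1) = (-1 + 3i, 0 + i).
A real fundamental pair from Re and Im of e^((-1+2i)t)v: X_1 = e^(-t)(cos(2t)·(-1,0) + sin(2t)·(-3,-1)), X_2 = e^(-t)(sin(2t)·(-1,0) - cos(2t)·(-3,-1)).
General solution: c_1X_1 + c_2X_2.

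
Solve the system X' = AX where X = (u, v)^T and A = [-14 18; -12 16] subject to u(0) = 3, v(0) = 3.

Coefficient matrix A = [[-14, 18], [-12, 16]].
Characteristic polynomial det(A - λI) = λ^2 - 2λ - 8 = 0.
Eigenvalues λ = 4, -2.
For λ=4: (A-λI) row 1 is [-18, 18], so an eigenvector is (1, 1).
For λ=-2: (A-λI) row 1 is [-12, 18], so an eigenvector is (3, 2).
General solution: C_1e^(4t)(1,1) + C_2e^(-2t)(3,2).
Applying u(0)=3, v(0)=3 gives C_1=3, C_2=0.

u(t) = 3e^(4t), v(t) = 3e^(4t)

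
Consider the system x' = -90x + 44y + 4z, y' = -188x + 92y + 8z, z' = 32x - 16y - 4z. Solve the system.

Coefficient matrix A = [[-90, 44, 4], [-188, 92, 8], [32, -16, -4]].
det(A - λI) = 0 gives eigenvalues λ = -4, 4, -2.
For λ=-4: eigenvector (-2,-4,1).
For λ=4: eigenvector (6,13,-2).
For λ=-2: eigenvector (1,2,0).
General solution: c_1e^(-4t)(-2,-4,1) + c_2e^(4t)(6,13,-2) + c_3e^(-2t)(1,2,0).

x(t) = -2c_1e^(-4t) + 6c_2e^(4t) + c_3e^(-2t), y(t) = -4c_1e^(-4t) + 13c_2e^(4t) + 2c_3e^(-2t), z(t) = c_1e^(-4t) - 2c_2e^(4t)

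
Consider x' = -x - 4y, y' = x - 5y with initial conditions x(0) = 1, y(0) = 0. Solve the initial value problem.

x(t) = 2te^(-3t) + e^(-3t), y(t) = te^(-3t)

Coefficient matrix A = [[-1, -4], [1, -5]].
Characteristic polynomial det(A - λI) = λ^2 + 6λ + 9 = 0.
Single eigenvalue λ = -3 with algebraic multiplicity 2.
Eigenvector v = (2,1); generalized eigenvector w with (A-λI)w=v is (1,0).
General solution: e^(-3t)[K_1·v + K_2·(t·v + w)].
Applying x(0)=1, y(0)=0 gives K_1=0, K_2=1.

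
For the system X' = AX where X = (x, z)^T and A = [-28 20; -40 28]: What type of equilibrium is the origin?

center

A = [[-28,20],[-40,28]]; det(A-λI) = λ^2 + 16.
λ = 0 ± 4i: zero real part.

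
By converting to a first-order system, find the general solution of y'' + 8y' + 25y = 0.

Let x_1 = y, x_2 = y'. Then x_1' = x_2 and x_2' = -25x_1 - 8x_2.
A = [[0,1],[-25,-8]]; det(A-λI) = λ^2 + 8λ + 25.
Eigenvalues λ = -4 ± 3i.

y(t) = C_1e^(-4t)cos(3t) + C_2e^(-4t)sin(3t)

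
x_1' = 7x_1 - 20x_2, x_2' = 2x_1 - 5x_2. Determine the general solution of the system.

x_1(t) = -K_1e^(t)sin(2t) + 3K_1e^(t)cos(2t) + 3K_2e^(t)sin(2t) + K_2e^(t)cos(2t), x_2(t) = K_1e^(t)cos(2t) + K_2e^(t)sin(2t)

Coefficient matrix A = [[7, -20], [2, -5]].
Characteristic polynomial det(A - λI) = λ^2 - 2λ + 5 = 0.
Eigenvalues λ = 1 ± 2i (complex conjugate pair).
For λ=1+2i: an eigenvector is (3,1) - i(-1,0) = (3 + i, 1).
A real fundamental pair from Re and Im of e^((1+2i)t)v: X_1 = e^(t)(cos(2t)·(3,1) + sin(2t)·(-1,0)), X_2 = e^(t)(sin(2t)·(3,1) - cos(2t)·(-1,0)).
General solution: K_1X_1 + K_2X_2.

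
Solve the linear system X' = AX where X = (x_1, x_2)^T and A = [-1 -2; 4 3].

Coefficient matrix A = [[-1, -2], [4, 3]].
Characteristic polynomial det(A - λI) = λ^2 - 2λ + 5 = 0.
Eigenvalues λ = 1 ± 2i (complex conjugate pair).
For λ=1+2i: an eigenvector is (0,-1) - i(1,-1) = (0 - i, -1 + i).
A real fundamental pair from Re and Im of e^((1+2i)t)v: X_1 = e^(t)(cos(2t)·(0,-1) + sin(2t)·(1,-1)), X_2 = e^(t)(sin(2t)·(0,-1) - cos(2t)·(1,-1)).
General solution: c_1X_1 + c_2X_2.

x_1(t) = c_1e^(t)sin(2t) - c_2e^(t)cos(2t), x_2(t) = -c_1e^(t)sin(2t) - c_1e^(t)cos(2t) - c_2e^(t)sin(2t) + c_2e^(t)cos(2t)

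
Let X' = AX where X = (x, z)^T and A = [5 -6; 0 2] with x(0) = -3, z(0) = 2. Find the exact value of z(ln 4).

32

A = [[5,-6],[0,2]]; eigenvalues λ = 5, 2.
Eigenvectors: (1,0) for λ=5, (2,1) for λ=2.
From the initial condition, c_1 = -7, c_2 = 2.
z(ln 4) = (-7)(4^5)(0) + (2)(4^2)(1) = 32.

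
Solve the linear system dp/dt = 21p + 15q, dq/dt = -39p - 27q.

p(t) = C_1e^(-3t)sin(3t) + 2C_1e^(-3t)cos(3t) + 2C_2e^(-3t)sin(3t) - C_2e^(-3t)cos(3t), q(t) = -2C_1e^(-3t)sin(3t) - 3C_1e^(-3t)cos(3t) - 3C_2e^(-3t)sin(3t) + 2C_2e^(-3t)cos(3t)

Coefficient matrix A = [[21, 15], [-39, -27]].
Characteristic polynomial det(A - λI) = λ^2 + 6λ + 18 = 0.
Eigenvalues λ = -3 ± 3i (complex conjugate pair).
For λ=-3+3i: an eigenvector is (2,-3) - i(1,-2) = (2 - i, -3 + 2i).
A real fundamental pair from Re and Im of e^((-3+3i)t)v: X_1 = e^(-3t)(cos(3t)·(2,-3) + sin(3t)·(1,-2)), X_2 = e^(-3t)(sin(3t)·(2,-3) - cos(3t)·(1,-2)).
General solution: C_1X_1 + C_2X_2.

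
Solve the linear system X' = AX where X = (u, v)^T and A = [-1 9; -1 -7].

Coefficient matrix A = [[-1, 9], [-1, -7]].
Characteristic polynomial det(A - λI) = λ^2 + 8λ + 16 = 0.
Single eigenvalue λ = -4 with algebraic multiplicity 2.
Eigenvector v = (3,-1); generalized eigenvector w with (A-λI)w=v is (-2,1).
General solution: e^(-4t)[C_1·v + C_2·(t·v + w)].

u(t) = 3C_1e^(-4t) + 3C_2te^(-4t) - 2C_2e^(-4t), v(t) = -C_1e^(-4t) - C_2te^(-4t) + C_2e^(-4t)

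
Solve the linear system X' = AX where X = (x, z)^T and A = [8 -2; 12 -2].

Coefficient matrix A = [[8, -2], [12, -2]].
Characteristic polynomial det(A - λI) = λ^2 - 6λ + 8 = 0.
Eigenvalues λ = 2, 4.
For λ=2: (A-λI) row 1 is [6, -2], so an eigenvector is (-1, -3).
For λ=4: (A-λI) row 1 is [4, -2], so an eigenvector is (1, 2).
General solution: K_1e^(2t)(-1,-3) + K_2e^(4t)(1,2).

x(t) = -K_1e^(2t) + K_2e^(4t), z(t) = -3K_1e^(2t) + 2K_2e^(4t)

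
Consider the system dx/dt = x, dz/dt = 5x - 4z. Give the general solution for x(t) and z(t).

x(t) = -K_1e^(t), z(t) = -K_1e^(t) + K_2e^(-4t)

Coefficient matrix A = [[1, 0], [5, -4]].
Characteristic polynomial det(A - λI) = λ^2 + 3λ - 4 = 0.
Eigenvalues λ = 1, -4.
For λ=1: (A-λI) row 2 is [5, -5], so an eigenvector is (-1, -1).
For λ=-4: (A-λI) row 1 is [5, 0], so an eigenvector is (0, 1).
General solution: K_1e^(t)(-1,-1) + K_2e^(-4t)(0,1).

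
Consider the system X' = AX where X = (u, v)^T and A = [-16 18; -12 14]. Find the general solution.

Coefficient matrix A = [[-16, 18], [-12, 14]].
Characteristic polynomial det(A - λI) = λ^2 + 2λ - 8 = 0.
Eigenvalues λ = -4, 2.
For λ=-4: (A-λI) row 1 is [-12, 18], so an eigenvector is (3, 2).
For λ=2: (A-λI) row 1 is [-18, 18], so an eigenvector is (-1, -1).
General solution: C_1e^(-4t)(3,2) + C_2e^(2t)(-1,-1).

u(t) = 3C_1e^(-4t) - C_2e^(2t), v(t) = 2C_1e^(-4t) - C_2e^(2t)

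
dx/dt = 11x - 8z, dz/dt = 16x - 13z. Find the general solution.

x(t) = -c_1e^(-5t) + c_2e^(3t), z(t) = -2c_1e^(-5t) + c_2e^(3t)

Coefficient matrix A = [[11, -8], [16, -13]].
Characteristic polynomial det(A - λI) = λ^2 + 2λ - 15 = 0.
Eigenvalues λ = -5, 3.
For λ=-5: (A-λI) row 1 is [16, -8], so an eigenvector is (-1, -2).
For λ=3: (A-λI) row 1 is [8, -8], so an eigenvector is (1, 1).
General solution: c_1e^(-5t)(-1,-2) + c_2e^(3t)(1,1).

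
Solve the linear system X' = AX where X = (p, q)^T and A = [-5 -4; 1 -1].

Coefficient matrix A = [[-5, -4], [1, -1]].
Characteristic polynomial det(A - λI) = λ^2 + 6λ + 9 = 0.
Single eigenvalue λ = -3 with algebraic multiplicity 2.
Eigenvector v = (-2,1); generalized eigenvector w with (A-λI)w=v is (3,-1).
General solution: e^(-3t)[K_1·v + K_2·(t·v + w)].

p(t) = -2K_1e^(-3t) - 2K_2te^(-3t) + 3K_2e^(-3t), q(t) = K_1e^(-3t) + K_2te^(-3t) - K_2e^(-3t)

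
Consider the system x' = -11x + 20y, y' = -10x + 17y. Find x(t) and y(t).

Coefficient matrix A = [[-11, 20], [-10, 17]].
Characteristic polynomial det(A - λI) = λ^2 - 6λ + 13 = 0.
Eigenvalues λ = 3 ± 2i (complex conjugate pair).
For λ=3+2i: an eigenvector is (-3,-2) - i(1,1) = (-3 - i, -2 - i).
A real fundamental pair from Re and Im of e^((3+2i)t)v: X_1 = e^(3t)(cos(2t)·(-3,-2) + sin(2t)·(1,1)), X_2 = e^(3t)(sin(2t)·(-3,-2) - cos(2t)·(1,1)).
General solution: C_1X_1 + C_2X_2.

x(t) = C_1e^(3t)sin(2t) - 3C_1e^(3t)cos(2t) - 3C_2e^(3t)sin(2t) - C_2e^(3t)cos(2t), y(t) = C_1e^(3t)sin(2t) - 2C_1e^(3t)cos(2t) - 2C_2e^(3t)sin(2t) - C_2e^(3t)cos(2t)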